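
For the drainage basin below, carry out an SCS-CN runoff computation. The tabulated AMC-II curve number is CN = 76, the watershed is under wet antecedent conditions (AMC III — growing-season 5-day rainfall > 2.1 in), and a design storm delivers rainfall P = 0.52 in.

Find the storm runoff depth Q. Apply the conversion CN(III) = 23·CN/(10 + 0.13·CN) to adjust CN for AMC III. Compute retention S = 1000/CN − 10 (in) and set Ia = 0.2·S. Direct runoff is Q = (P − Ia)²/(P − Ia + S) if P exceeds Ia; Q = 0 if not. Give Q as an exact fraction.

Q = 7187761/193164925 in ≈ 0.037 in

Wet (AMC III): CN(III) = 23·76/(10 + 0.13·76) = 1748/(497/25) = 43700/497 ≈ 87.928
Max retention: S = 1000/(43700/497) − 10 = 600/437 in (≈ 1.373 in)
Ia = 0.2S: 0.2·1.373 = 0.275 in (exactly 120/437)
Since P=0.520 > Ia=0.275: effective rainfall P−Ia = 2681/10925 in
Q: (2681/10925)² ÷ (17681/10925) = 7187761/193164925 in (≈ 0.037 in)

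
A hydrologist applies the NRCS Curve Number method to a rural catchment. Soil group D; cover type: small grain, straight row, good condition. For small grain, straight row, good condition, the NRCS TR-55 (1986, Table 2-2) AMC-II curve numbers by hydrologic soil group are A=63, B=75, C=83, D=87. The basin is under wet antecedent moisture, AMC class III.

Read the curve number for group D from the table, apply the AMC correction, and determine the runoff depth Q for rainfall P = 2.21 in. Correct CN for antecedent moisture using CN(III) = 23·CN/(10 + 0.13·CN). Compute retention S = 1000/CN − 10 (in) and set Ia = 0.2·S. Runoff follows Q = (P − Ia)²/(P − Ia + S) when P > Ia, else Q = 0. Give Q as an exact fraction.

Q = 13326147757/8407601700 in ≈ 1.585 in

NRCS table: small grain, straight row, good condition, soil group D → CN(II) = 87
Wet (AMC III): CN(III) = 23·87/(10 + 0.13·87) = 2001/(2131/100) = 200100/2131 ≈ 93.900
S = 1000/(200100/2131) − 10 = 1300/2001 in ≈ 0.650 in
Ia = 0.2S: 0.2·0.650 = 0.130 in (exactly 260/2001)
P − Ia = 2.210 − 0.130 = 416221/200100 ≈ 2.080 in (> 0, runoff occurs)
Q: (416221/200100)² ÷ (546221/200100) = 13326147757/8407601700 in (≈ 1.585 in)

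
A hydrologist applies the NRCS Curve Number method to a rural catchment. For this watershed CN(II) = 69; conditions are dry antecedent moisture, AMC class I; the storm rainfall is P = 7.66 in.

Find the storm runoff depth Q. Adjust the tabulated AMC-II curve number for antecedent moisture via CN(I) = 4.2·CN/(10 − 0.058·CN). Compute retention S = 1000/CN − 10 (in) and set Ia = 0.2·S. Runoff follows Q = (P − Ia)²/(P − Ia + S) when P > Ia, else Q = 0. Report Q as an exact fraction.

Dry (AMC I): CN(I) = 4.2·69/(10 − 0.058·69) = (1449/5)/(2999/500) = 144900/2999 ≈ 48.316
S = 1000/(144900/2999) − 10 = 15500/1449 in ≈ 10.697 in
Initial abstraction Ia = S/5 = (15500/1449)/5 = 3100/1449 ≈ 2.139 in
Since P=7.660 > Ia=2.139: effective rainfall P−Ia = 399967/72450 in
Q: (399967/72450)² ÷ (1174967/72450) = 159973601089/85126359150 in (≈ 1.879 in)

Q = 159973601089/85126359150 in ≈ 1.879 in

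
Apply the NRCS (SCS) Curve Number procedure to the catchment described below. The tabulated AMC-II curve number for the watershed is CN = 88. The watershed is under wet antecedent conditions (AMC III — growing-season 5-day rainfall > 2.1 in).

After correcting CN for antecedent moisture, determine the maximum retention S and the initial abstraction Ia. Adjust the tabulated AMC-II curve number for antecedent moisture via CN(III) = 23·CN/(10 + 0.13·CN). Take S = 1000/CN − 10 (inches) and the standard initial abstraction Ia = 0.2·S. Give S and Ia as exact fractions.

S = 150/253 in ≈ 0.593 in; Ia = 30/253 in ≈ 0.119 in

CN(III) from CN(II)=88: (23·88)/(10 + 0.13·88) = 6325/67 ≈ 94.403
S = 1000/(6325/67) − 10 = 150/253 in ≈ 0.593 in
Initial abstraction Ia = S/5 = (150/253)/5 = 30/253 ≈ 0.119 in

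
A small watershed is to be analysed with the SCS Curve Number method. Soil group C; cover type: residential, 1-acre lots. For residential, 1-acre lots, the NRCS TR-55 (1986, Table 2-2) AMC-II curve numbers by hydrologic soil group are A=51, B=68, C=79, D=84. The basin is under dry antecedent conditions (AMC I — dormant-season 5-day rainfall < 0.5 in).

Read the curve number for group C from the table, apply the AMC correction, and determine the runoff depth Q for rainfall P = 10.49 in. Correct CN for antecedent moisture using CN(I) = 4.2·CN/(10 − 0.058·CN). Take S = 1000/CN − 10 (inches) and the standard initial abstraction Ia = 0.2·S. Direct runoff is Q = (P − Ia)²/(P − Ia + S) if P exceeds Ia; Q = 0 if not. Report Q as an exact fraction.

NRCS table: residential, 1-acre lots, soil group C → CN(II) = 79
Adjust CN=79 to AMC I: 4.2·79/(10 − 0.058·79) → (1659/5) ÷ (2709/500) = 7900/129 ≈ 61.240
Retention S: 1000/CN − 10 with CN=61.240 → S = 500/79 ≈ 6.329 in
Ia = 0.2·(500/79) = 100/79 in ≈ 1.266 in
Excess rainfall: 10.490 − 1.266 = 9.224 in; P > Ia so Q > 0
Runoff Q = (P−Ia)²/(P−Ia+S) = (9.224)²/(9.224+6.329) = 5310182641/970680900 ≈ 5.471 in

Q = 5310182641/970680900 in ≈ 5.471 in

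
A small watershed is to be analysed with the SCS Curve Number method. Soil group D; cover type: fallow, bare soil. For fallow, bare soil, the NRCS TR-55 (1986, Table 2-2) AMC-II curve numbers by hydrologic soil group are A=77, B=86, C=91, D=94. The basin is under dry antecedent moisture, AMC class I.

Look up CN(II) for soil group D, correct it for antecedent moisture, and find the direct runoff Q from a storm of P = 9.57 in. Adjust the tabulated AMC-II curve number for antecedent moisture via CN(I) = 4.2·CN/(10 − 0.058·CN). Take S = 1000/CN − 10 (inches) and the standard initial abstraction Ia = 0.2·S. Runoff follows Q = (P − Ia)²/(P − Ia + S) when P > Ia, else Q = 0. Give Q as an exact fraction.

NRCS table: fallow, bare soil, soil group D → CN(II) = 94
CN(I) from CN(II)=94: (4.2·94)/(10 − 0.058·94) = 32900/379 ≈ 86.807
Retention S: 1000/CN − 10 with CN=86.807 → S = 500/329 ≈ 1.520 in
Ia = 0.2·(500/329) = 100/329 in ≈ 0.304 in
P − Ia = 9.570 − 0.304 = 304853/32900 ≈ 9.266 in (> 0, runoff occurs)
Q: (304853/32900)² ÷ (354853/32900) = 92935351609/11674663700 in (≈ 7.960 in)

Q = 92935351609/11674663700 in ≈ 7.960 in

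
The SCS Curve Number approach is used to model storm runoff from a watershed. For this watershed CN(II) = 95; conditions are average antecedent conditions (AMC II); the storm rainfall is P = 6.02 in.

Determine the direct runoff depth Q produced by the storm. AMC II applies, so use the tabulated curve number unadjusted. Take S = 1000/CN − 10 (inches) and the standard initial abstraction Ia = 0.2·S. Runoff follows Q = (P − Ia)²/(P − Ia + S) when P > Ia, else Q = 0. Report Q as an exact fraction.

CN(II) = 95; AMC II needs no correction.
S = 1000/95 − 10 = 10/19 in ≈ 0.526 in
Initial abstraction Ia = S/5 = (10/19)/5 = 2/19 ≈ 0.105 in
Excess rainfall: 6.020 − 0.105 = 5.915 in; P > Ia so Q > 0
Runoff Q = (P−Ia)²/(P−Ia+S) = (5.915)²/(5.915+0.526) = 31573161/5813050 ≈ 5.431 in

Q = 31573161/5813050 in ≈ 5.431 in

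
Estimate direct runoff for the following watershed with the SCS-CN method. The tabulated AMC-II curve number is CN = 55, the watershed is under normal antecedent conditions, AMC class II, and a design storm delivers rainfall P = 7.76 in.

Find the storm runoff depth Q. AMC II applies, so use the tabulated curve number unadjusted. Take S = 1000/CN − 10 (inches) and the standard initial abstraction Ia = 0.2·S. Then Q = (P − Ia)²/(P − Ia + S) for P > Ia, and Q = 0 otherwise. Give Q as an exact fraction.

AMC II — tabulated CN = 55 applies directly.
S = 1000/55 − 10 = 90/11 in ≈ 8.182 in
Ia = 0.2·(90/11) = 18/11 in ≈ 1.636 in
Excess rainfall: 7.760 − 1.636 = 6.124 in; P > Ia so Q > 0
Q: (1684/275)² ÷ (3934/275) = 1417928/540925 in (≈ 2.621 in)

Q = 1417928/540925 in ≈ 2.621 in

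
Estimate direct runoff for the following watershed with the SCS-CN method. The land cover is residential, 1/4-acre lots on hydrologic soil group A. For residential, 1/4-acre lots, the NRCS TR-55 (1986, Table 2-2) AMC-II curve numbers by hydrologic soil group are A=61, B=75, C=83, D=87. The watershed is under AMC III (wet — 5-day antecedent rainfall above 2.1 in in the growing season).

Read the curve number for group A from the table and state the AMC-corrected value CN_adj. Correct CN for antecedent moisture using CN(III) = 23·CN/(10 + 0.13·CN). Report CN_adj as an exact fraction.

CN_adj = 140300/1793 ≈ 78.249

NRCS table: residential, 1/4-acre lots, soil group A → CN(II) = 61
Adjust CN=61 to AMC III: 23·61/(10 + 0.13·61) → 1403 ÷ (1793/100) = 140300/1793 ≈ 78.249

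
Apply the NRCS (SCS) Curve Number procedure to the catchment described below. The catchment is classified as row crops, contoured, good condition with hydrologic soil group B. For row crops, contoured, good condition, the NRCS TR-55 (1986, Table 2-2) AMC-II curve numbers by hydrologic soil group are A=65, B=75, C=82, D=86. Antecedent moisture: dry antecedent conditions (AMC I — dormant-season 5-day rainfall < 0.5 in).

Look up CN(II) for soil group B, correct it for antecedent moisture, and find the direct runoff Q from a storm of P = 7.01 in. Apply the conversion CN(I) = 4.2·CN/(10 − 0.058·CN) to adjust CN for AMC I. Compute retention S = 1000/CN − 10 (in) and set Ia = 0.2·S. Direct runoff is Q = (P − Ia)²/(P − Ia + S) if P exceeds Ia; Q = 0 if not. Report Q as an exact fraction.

NRCS table: row crops, contoured, good condition, soil group B → CN(II) = 75
Dry (AMC I): CN(I) = 4.2·75/(10 − 0.058·75) = 315/(113/20) = 6300/113 ≈ 55.752
Max retention: S = 1000/(6300/113) − 10 = 500/63 in (≈ 7.937 in)
Ia = 0.2S: 0.2·7.937 = 1.587 in (exactly 100/63)
Since P=7.010 > Ia=1.587: effective rainfall P−Ia = 34163/6300 in
Q: (34163/6300)² ÷ (84163/6300) = 1167110569/530226900 in (≈ 2.201 in)

Q = 1167110569/530226900 in ≈ 2.201 in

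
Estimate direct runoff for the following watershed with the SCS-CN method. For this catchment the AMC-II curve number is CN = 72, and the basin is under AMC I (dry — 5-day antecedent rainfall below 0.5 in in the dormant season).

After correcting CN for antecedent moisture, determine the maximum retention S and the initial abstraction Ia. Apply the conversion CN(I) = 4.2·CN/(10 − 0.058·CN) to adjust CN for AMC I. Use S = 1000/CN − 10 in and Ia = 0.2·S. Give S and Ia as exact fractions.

S = 250/27 in ≈ 9.259 in; Ia = 50/27 in ≈ 1.852 in

Adjust CN=72 to AMC I: 4.2·72/(10 − 0.058·72) → (1512/5) ÷ (728/125) = 675/13 ≈ 51.923
Max retention: S = 1000/(675/13) − 10 = 250/27 in (≈ 9.259 in)
Initial abstraction Ia = S/5 = (250/27)/5 = 50/27 ≈ 1.852 in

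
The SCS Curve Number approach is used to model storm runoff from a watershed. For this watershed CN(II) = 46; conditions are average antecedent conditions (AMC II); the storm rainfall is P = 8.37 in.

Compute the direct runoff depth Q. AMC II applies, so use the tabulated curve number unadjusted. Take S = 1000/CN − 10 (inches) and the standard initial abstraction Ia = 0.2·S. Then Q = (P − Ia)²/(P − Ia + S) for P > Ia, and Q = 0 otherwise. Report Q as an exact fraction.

AMC II — tabulated CN = 46 applies directly.
Max retention: S = 1000/46 − 10 = 270/23 in (≈ 11.739 in)
Ia = 0.2·(270/23) = 54/23 in ≈ 2.348 in
Excess rainfall: 8.370 − 2.348 = 6.022 in; P > Ia so Q > 0
Runoff Q = (P−Ia)²/(P−Ia+S) = (6.022)²/(6.022+11.739) = 7105563/3479900 ≈ 2.042 in

Q = 7105563/3479900 in ≈ 2.042 in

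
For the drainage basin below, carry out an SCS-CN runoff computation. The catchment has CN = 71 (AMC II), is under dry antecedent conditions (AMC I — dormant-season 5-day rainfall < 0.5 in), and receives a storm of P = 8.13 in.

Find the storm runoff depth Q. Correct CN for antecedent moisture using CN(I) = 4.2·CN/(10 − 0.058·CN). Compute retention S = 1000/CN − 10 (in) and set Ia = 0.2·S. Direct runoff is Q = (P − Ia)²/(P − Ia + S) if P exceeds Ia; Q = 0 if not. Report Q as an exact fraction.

Adjust CN=71 to AMC I: 4.2·71/(10 − 0.058·71) → (1491/5) ÷ (2941/500) = 149100/2941 ≈ 50.697
S = 1000/(149100/2941) − 10 = 14500/1491 in ≈ 9.725 in
Initial abstraction Ia = S/5 = (14500/1491)/5 = 2900/1491 ≈ 1.945 in
Since P=8.130 > Ia=1.945: effective rainfall P−Ia = 922183/149100 in
Q: (922183/149100)² ÷ (2372183/149100) = 850421485489/353692485300 in (≈ 2.404 in)

Q = 850421485489/353692485300 in ≈ 2.404 in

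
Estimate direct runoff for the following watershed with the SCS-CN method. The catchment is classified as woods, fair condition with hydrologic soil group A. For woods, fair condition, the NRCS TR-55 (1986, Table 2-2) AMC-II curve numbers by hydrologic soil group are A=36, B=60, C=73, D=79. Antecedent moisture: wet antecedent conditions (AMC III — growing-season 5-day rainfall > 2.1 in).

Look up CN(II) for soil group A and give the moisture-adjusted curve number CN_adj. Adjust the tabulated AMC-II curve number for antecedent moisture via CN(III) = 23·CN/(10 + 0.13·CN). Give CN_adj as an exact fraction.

CN_adj = 20700/367 ≈ 56.403

NRCS table: woods, fair condition, soil group A → CN(II) = 36
Adjust CN=36 to AMC III: 23·36/(10 + 0.13·36) → 828 ÷ (367/25) = 20700/367 ≈ 56.403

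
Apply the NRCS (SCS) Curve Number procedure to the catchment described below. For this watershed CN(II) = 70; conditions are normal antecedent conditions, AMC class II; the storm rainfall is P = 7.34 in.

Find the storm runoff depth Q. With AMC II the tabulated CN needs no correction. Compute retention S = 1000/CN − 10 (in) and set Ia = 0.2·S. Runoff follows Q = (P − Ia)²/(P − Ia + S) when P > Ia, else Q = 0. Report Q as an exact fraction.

CN(II) = 70; AMC II needs no correction.
Retention S: 1000/CN − 10 with CN=70.000 → S = 30/7 ≈ 4.286 in
Ia = 0.2·(30/7) = 6/7 in ≈ 0.857 in
Excess rainfall: 7.340 − 0.857 = 6.483 in; P > Ia so Q > 0
Q = (2269/350)²/((2269/350) + 30/7) = (5148361/122500)/(3769/350) = 5148361/1319150 in ≈ 3.903 in

Q = 5148361/1319150 in ≈ 3.903 in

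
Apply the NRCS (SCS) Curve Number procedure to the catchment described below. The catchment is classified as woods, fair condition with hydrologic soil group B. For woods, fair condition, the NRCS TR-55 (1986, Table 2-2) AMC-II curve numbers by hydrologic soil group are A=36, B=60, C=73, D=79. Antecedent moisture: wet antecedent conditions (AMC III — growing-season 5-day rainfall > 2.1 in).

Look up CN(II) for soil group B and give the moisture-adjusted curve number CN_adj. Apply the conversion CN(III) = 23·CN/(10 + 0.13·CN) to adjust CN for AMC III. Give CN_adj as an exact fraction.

NRCS table: woods, fair condition, soil group B → CN(II) = 60
Wet (AMC III): CN(III) = 23·60/(10 + 0.13·60) = 1380/(89/5) = 6900/89 ≈ 77.528

CN_adj = 6900/89 ≈ 77.528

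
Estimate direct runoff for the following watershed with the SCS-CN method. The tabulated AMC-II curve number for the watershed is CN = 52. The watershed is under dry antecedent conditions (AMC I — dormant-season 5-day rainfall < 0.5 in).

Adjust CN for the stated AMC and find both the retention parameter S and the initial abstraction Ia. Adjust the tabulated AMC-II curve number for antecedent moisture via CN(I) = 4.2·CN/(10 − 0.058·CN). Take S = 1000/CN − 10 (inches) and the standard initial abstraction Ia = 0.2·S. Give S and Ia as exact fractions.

S = 2000/91 in ≈ 21.978 in; Ia = 400/91 in ≈ 4.396 in

CN(I) from CN(II)=52: (4.2·52)/(10 − 0.058·52) = 9100/291 ≈ 31.271
Max retention: S = 1000/(9100/291) − 10 = 2000/91 in (≈ 21.978 in)
Ia = 0.2·(2000/91) = 400/91 in ≈ 4.396 in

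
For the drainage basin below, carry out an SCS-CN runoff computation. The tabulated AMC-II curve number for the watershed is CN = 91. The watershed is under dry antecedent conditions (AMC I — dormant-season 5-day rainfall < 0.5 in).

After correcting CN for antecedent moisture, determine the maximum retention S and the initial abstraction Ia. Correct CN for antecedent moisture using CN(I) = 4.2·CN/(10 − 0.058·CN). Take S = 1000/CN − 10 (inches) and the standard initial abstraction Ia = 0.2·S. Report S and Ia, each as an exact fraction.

CN(I) from CN(II)=91: (4.2·91)/(10 − 0.058·91) = 63700/787 ≈ 80.940
Retention S: 1000/CN − 10 with CN=80.940 → S = 1500/637 ≈ 2.355 in
Ia = 0.2S: 0.2·2.355 = 0.471 in (exactly 300/637)

S = 1500/637 in ≈ 2.355 in; Ia = 300/637 in ≈ 0.471 in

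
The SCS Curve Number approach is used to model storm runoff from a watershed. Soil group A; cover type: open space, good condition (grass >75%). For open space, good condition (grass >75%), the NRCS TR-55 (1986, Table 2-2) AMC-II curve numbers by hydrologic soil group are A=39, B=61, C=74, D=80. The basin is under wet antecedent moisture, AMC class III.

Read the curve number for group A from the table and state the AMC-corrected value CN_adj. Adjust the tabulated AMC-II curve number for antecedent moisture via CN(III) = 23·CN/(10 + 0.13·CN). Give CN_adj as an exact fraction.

NRCS table: open space, good condition (grass >75%), soil group A → CN(II) = 39
Wet (AMC III): CN(III) = 23·39/(10 + 0.13·39) = 897/(1507/100) = 89700/1507 ≈ 59.522

CN_adj = 89700/1507 ≈ 59.522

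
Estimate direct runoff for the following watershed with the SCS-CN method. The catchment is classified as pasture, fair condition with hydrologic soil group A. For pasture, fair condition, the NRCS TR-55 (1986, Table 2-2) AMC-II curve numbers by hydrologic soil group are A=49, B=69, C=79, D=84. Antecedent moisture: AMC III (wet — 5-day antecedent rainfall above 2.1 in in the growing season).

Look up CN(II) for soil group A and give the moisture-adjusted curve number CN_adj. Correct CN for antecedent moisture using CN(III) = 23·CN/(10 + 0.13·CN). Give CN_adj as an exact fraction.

NRCS table: pasture, fair condition, soil group A → CN(II) = 49
CN(III) from CN(II)=49: (23·49)/(10 + 0.13·49) = 112700/1637 ≈ 68.845

CN_adj = 112700/1637 ≈ 68.845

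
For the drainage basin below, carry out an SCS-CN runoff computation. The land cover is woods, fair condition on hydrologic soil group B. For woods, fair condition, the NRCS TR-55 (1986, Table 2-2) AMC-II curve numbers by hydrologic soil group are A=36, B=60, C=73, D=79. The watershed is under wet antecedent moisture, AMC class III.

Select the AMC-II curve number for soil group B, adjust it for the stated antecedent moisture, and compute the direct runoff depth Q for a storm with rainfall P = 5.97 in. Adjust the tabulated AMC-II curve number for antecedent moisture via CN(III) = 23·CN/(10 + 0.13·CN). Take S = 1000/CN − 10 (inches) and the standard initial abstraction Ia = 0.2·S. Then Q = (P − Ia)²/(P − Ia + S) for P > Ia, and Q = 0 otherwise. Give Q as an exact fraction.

Q = 1383319249/394631700 in ≈ 3.505 in

NRCS table: woods, fair condition, soil group B → CN(II) = 60
CN(III) from CN(II)=60: (23·60)/(10 + 0.13·60) = 6900/89 ≈ 77.528
Max retention: S = 1000/(6900/89) − 10 = 200/69 in (≈ 2.899 in)
Ia = 0.2S: 0.2·2.899 = 0.580 in (exactly 40/69)
P − Ia = 5.970 − 0.580 = 37193/6900 ≈ 5.390 in (> 0, runoff occurs)
Runoff Q = (P−Ia)²/(P−Ia+S) = (5.390)²/(5.390+2.899) = 1383319249/394631700 ≈ 3.505 in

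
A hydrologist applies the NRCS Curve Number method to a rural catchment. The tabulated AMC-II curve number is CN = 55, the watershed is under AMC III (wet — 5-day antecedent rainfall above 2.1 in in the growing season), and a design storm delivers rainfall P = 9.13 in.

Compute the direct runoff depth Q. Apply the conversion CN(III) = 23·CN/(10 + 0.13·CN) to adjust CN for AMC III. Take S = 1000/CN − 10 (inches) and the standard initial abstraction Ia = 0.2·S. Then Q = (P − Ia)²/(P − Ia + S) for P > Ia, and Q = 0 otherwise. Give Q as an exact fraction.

Adjust CN=55 to AMC III: 23·55/(10 + 0.13·55) → 1265 ÷ (343/20) = 25300/343 ≈ 73.761
Retention S: 1000/CN − 10 with CN=73.761 → S = 900/253 ≈ 3.557 in
Initial abstraction Ia = S/5 = (900/253)/5 = 180/253 ≈ 0.711 in
P − Ia = 9.130 − 0.711 = 212989/25300 ≈ 8.419 in (> 0, runoff occurs)
Runoff Q = (P−Ia)²/(P−Ia+S) = (8.419)²/(8.419+3.557) = 45364314121/7665621700 ≈ 5.918 in

Q = 45364314121/7665621700 in ≈ 5.918 in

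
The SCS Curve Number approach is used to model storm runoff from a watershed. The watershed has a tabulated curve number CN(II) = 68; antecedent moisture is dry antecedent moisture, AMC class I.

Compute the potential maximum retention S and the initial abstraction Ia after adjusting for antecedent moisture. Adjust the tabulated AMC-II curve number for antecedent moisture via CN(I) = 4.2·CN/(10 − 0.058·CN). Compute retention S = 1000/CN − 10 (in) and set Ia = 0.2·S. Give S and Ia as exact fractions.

CN(I) from CN(II)=68: (4.2·68)/(10 − 0.058·68) = 35700/757 ≈ 47.160
Retention S: 1000/CN − 10 with CN=47.160 → S = 4000/357 ≈ 11.204 in
Ia = 0.2·(4000/357) = 800/357 in ≈ 2.241 in

S = 4000/357 in ≈ 11.204 in; Ia = 800/357 in ≈ 2.241 in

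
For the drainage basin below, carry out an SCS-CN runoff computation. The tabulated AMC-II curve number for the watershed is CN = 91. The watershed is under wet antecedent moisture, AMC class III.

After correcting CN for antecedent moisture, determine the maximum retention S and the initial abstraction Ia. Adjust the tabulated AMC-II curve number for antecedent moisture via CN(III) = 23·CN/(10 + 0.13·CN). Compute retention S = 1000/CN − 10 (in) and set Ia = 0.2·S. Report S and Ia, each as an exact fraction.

S = 900/2093 in ≈ 0.430 in; Ia = 180/2093 in ≈ 0.086 in

CN(III) from CN(II)=91: (23·91)/(10 + 0.13·91) = 209300/2183 ≈ 95.877
Retention S: 1000/CN − 10 with CN=95.877 → S = 900/2093 ≈ 0.430 in
Initial abstraction Ia = S/5 = (900/2093)/5 = 180/2093 ≈ 0.086 in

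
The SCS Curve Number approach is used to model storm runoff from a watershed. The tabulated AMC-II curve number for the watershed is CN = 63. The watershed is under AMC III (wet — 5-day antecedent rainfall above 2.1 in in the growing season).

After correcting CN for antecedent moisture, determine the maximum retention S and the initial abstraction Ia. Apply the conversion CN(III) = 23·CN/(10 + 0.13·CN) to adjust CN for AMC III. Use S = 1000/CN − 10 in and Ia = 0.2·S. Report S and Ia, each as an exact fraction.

Adjust CN=63 to AMC III: 23·63/(10 + 0.13·63) → 1449 ÷ (1819/100) = 144900/1819 ≈ 79.659
S = 1000/(144900/1819) − 10 = 3700/1449 in ≈ 2.553 in
Initial abstraction Ia = S/5 = (3700/1449)/5 = 740/1449 ≈ 0.511 in

S = 3700/1449 in ≈ 2.553 in; Ia = 740/1449 in ≈ 0.511 in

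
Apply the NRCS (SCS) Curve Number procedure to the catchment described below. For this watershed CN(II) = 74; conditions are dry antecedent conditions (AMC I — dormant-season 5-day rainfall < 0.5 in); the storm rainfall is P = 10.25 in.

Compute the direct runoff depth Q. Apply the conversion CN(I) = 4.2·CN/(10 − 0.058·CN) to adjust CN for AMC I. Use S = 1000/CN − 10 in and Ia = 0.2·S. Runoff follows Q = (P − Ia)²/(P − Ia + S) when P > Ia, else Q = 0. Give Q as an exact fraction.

Dry (AMC I): CN(I) = 4.2·74/(10 − 0.058·74) = (1554/5)/(1427/250) = 77700/1427 ≈ 54.450
Max retention: S = 1000/(77700/1427) − 10 = 6500/777 in (≈ 8.366 in)
Ia = 0.2S: 0.2·8.366 = 1.673 in (exactly 1300/777)
P − Ia = 10.250 − 1.673 = 26657/3108 ≈ 8.577 in (> 0, runoff occurs)
Q: (26657/3108)² ÷ (52657/3108) = 710595649/163657956 in (≈ 4.342 in)

Q = 710595649/163657956 in ≈ 4.342 in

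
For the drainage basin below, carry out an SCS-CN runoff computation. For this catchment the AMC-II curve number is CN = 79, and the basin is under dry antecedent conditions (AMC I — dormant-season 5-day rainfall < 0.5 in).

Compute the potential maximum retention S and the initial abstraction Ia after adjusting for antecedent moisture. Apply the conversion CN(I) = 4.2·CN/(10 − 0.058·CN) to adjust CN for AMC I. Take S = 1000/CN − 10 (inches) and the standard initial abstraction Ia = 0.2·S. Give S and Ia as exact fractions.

CN(I) from CN(II)=79: (4.2·79)/(10 − 0.058·79) = 7900/129 ≈ 61.240
Retention S: 1000/CN − 10 with CN=61.240 → S = 500/79 ≈ 6.329 in
Ia = 0.2S: 0.2·6.329 = 1.266 in (exactly 100/79)

S = 500/79 in ≈ 6.329 in; Ia = 100/79 in ≈ 1.266 in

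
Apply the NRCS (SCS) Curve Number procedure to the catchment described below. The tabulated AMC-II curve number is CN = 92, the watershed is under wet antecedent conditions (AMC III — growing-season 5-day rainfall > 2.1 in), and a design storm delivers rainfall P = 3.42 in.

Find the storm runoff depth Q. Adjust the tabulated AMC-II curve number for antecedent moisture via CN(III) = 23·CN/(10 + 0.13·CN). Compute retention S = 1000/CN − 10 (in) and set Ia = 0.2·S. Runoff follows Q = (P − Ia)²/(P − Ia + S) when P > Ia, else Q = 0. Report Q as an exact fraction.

Adjust CN=92 to AMC III: 23·92/(10 + 0.13·92) → 2116 ÷ (549/25) = 52900/549 ≈ 96.357
S = 1000/(52900/549) − 10 = 200/529 in ≈ 0.378 in
Ia = 0.2·(200/529) = 40/529 in ≈ 0.076 in
P − Ia = 3.420 − 0.076 = 88459/26450 ≈ 3.344 in (> 0, runoff occurs)
Q: (88459/26450)² ÷ (98459/26450) = 7824994681/2604240550 in (≈ 3.005 in)

Q = 7824994681/2604240550 in ≈ 3.005 in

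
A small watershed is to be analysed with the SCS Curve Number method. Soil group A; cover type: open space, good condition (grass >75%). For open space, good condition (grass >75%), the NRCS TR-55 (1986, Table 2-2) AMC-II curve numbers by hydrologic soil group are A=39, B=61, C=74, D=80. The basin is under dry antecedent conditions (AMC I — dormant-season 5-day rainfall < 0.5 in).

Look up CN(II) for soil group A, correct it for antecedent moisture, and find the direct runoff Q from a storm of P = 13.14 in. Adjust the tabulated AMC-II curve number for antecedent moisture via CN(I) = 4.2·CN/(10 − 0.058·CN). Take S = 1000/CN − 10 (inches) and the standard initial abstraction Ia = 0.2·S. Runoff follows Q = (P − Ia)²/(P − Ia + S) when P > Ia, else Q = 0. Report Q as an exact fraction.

Q = 54327684889/71993498850 in ≈ 0.755 in

NRCS table: open space, good condition (grass >75%), soil group A → CN(II) = 39
CN(I) from CN(II)=39: (4.2·39)/(10 − 0.058·39) = 81900/3869 ≈ 21.168
Retention S: 1000/CN − 10 with CN=21.168 → S = 30500/819 ≈ 37.241 in
Initial abstraction Ia = S/5 = (30500/819)/5 = 6100/819 ≈ 7.448 in
P − Ia = 13.140 − 7.448 = 233083/40950 ≈ 5.692 in (> 0, runoff occurs)
Q: (233083/40950)² ÷ (1758083/40950) = 54327684889/71993498850 in (≈ 0.755 in)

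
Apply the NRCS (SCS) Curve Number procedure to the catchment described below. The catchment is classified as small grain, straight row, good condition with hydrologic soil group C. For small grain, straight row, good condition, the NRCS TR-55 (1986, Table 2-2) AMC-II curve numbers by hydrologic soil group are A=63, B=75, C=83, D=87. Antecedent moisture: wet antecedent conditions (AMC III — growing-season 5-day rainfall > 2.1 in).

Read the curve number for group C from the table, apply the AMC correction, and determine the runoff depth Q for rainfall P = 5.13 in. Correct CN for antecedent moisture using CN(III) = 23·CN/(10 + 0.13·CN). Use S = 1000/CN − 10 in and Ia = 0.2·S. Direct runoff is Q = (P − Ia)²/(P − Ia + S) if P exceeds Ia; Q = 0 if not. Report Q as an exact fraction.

Q = 893624230489/212914015300 in ≈ 4.197 in

NRCS table: small grain, straight row, good condition, soil group C → CN(II) = 83
Adjust CN=83 to AMC III: 23·83/(10 + 0.13·83) → 1909 ÷ (2079/100) = 190900/2079 ≈ 91.823
Max retention: S = 1000/(190900/2079) − 10 = 1700/1909 in (≈ 0.891 in)
Initial abstraction Ia = S/5 = (1700/1909)/5 = 340/1909 ≈ 0.178 in
P − Ia = 5.130 − 0.178 = 945317/190900 ≈ 4.952 in (> 0, runoff occurs)
Q: (945317/190900)² ÷ (1115317/190900) = 893624230489/212914015300 in (≈ 4.197 in)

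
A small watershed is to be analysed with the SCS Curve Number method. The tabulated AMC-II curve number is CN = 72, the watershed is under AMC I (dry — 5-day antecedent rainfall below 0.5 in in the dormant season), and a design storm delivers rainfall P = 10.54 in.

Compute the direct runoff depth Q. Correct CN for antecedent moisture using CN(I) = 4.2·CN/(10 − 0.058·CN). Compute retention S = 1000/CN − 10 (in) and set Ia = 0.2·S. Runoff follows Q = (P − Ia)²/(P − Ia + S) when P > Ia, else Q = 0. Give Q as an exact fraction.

CN(I) from CN(II)=72: (4.2·72)/(10 − 0.058·72) = 675/13 ≈ 51.923
Max retention: S = 1000/(675/13) − 10 = 250/27 in (≈ 9.259 in)
Ia = 0.2·(250/27) = 50/27 in ≈ 1.852 in
Excess rainfall: 10.540 − 1.852 = 8.688 in; P > Ia so Q > 0
Runoff Q = (P−Ia)²/(P−Ia+S) = (8.688)²/(8.688+9.259) = 137569441/32709150 ≈ 4.206 in

Q = 137569441/32709150 in ≈ 4.206 in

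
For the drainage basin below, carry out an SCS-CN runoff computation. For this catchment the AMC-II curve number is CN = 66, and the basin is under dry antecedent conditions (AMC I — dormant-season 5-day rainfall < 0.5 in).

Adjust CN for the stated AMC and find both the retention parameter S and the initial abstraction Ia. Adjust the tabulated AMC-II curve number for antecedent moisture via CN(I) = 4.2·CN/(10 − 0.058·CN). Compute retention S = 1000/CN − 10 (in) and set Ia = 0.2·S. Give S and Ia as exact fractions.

CN(I) from CN(II)=66: (4.2·66)/(10 − 0.058·66) = 69300/1543 ≈ 44.913
Retention S: 1000/CN − 10 with CN=44.913 → S = 8500/693 ≈ 12.266 in
Ia = 0.2·(8500/693) = 1700/693 in ≈ 2.453 in

S = 8500/693 in ≈ 12.266 in; Ia = 1700/693 in ≈ 2.453 in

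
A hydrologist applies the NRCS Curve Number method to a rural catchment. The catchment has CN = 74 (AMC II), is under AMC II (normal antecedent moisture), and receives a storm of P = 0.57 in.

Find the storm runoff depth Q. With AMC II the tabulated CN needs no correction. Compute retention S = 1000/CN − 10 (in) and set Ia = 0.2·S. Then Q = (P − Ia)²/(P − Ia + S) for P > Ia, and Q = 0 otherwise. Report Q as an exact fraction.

Q = 0 in ≈ 0.000 in

Average conditions: CN = 74 (no AMC adjustment).
Retention S: 1000/CN − 10 with CN=74.000 → S = 130/37 ≈ 3.514 in
Initial abstraction Ia = S/5 = (130/37)/5 = 26/37 ≈ 0.703 in
P = 0.570 ≤ Ia = 0.703 in: entire storm abstracted, Q = 0.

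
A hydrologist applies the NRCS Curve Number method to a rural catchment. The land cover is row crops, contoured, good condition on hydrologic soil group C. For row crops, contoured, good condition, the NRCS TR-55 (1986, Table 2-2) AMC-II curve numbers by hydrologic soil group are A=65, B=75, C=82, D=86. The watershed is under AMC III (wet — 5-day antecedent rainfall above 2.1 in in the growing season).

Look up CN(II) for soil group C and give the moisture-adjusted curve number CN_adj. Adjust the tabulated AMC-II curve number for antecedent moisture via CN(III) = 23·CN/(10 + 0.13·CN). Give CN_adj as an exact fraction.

CN_adj = 94300/1033 ≈ 91.288

NRCS table: row crops, contoured, good condition, soil group C → CN(II) = 82
Wet (AMC III): CN(III) = 23·82/(10 + 0.13·82) = 1886/(1033/50) = 94300/1033 ≈ 91.288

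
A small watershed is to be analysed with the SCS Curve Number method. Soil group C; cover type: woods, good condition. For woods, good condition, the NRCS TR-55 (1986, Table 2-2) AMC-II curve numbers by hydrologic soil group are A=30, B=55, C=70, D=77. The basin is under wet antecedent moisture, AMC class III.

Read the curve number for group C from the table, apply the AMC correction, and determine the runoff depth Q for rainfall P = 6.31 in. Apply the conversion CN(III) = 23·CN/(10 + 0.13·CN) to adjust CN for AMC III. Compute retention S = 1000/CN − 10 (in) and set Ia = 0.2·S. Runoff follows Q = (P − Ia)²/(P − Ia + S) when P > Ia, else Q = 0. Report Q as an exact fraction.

NRCS table: woods, good condition, soil group C → CN(II) = 70
Wet (AMC III): CN(III) = 23·70/(10 + 0.13·70) = 1610/(191/10) = 16100/191 ≈ 84.293
Retention S: 1000/CN − 10 with CN=84.293 → S = 300/161 ≈ 1.863 in
Initial abstraction Ia = S/5 = (300/161)/5 = 60/161 ≈ 0.373 in
Excess rainfall: 6.310 − 0.373 = 5.937 in; P > Ia so Q > 0
Q = (95591/16100)²/((95591/16100) + 300/161) = (9137639281/259210000)/(125591/16100) = 9137639281/2022015100 in ≈ 4.519 in

Q = 9137639281/2022015100 in ≈ 4.519 in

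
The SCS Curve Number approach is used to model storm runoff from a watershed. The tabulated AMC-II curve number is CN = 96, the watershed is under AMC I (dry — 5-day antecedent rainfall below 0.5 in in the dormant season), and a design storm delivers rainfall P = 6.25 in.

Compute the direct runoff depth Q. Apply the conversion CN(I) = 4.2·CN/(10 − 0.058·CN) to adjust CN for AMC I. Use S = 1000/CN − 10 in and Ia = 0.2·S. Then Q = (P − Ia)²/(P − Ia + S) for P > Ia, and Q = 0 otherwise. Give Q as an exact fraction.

Dry (AMC I): CN(I) = 4.2·96/(10 − 0.058·96) = (2016/5)/(554/125) = 25200/277 ≈ 90.975
Max retention: S = 1000/(25200/277) − 10 = 125/126 in (≈ 0.992 in)
Ia = 0.2·(125/126) = 25/126 in ≈ 0.198 in
P − Ia = 6.250 − 0.198 = 1525/252 ≈ 6.052 in (> 0, runoff occurs)
Q: (1525/252)² ÷ (1775/252) = 93025/17892 in (≈ 5.199 in)

Q = 93025/17892 in ≈ 5.199 in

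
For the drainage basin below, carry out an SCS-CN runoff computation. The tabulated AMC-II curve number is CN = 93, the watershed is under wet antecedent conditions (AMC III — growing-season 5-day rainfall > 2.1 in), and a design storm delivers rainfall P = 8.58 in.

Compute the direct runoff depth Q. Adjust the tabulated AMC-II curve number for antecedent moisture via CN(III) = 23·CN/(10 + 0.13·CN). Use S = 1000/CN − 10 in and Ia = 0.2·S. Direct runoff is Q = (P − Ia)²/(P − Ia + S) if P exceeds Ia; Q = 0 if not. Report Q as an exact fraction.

Q = 829248818161/101135235450 in ≈ 8.199 in

CN(III) from CN(II)=93: (23·93)/(10 + 0.13·93) = 213900/2209 ≈ 96.831
Max retention: S = 1000/(213900/2209) − 10 = 700/2139 in (≈ 0.327 in)
Initial abstraction Ia = S/5 = (700/2139)/5 = 140/2139 ≈ 0.065 in
Since P=8.580 > Ia=0.065: effective rainfall P−Ia = 910631/106950 in
Q = (910631/106950)²/((910631/106950) + 700/2139) = (829248818161/11438302500)/(945631/106950) = 829248818161/101135235450 in ≈ 8.199 in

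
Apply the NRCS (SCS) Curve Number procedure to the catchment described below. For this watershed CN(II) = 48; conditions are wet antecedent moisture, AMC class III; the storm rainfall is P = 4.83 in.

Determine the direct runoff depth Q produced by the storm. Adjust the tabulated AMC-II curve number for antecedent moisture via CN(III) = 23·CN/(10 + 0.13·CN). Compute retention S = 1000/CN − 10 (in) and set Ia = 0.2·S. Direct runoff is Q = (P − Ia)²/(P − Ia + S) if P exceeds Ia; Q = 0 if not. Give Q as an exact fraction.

Wet (AMC III): CN(III) = 23·48/(10 + 0.13·48) = 1104/(406/25) = 13800/203 ≈ 67.980
Retention S: 1000/CN − 10 with CN=67.980 → S = 325/69 ≈ 4.710 in
Ia = 0.2S: 0.2·4.710 = 0.942 in (exactly 65/69)
P − Ia = 4.830 − 0.942 = 26827/6900 ≈ 3.888 in (> 0, runoff occurs)
Q = (26827/6900)²/((26827/6900) + 325/69) = (719687929/47610000)/(59327/6900) = 719687929/409356300 in ≈ 1.758 in

Q = 719687929/409356300 in ≈ 1.758 in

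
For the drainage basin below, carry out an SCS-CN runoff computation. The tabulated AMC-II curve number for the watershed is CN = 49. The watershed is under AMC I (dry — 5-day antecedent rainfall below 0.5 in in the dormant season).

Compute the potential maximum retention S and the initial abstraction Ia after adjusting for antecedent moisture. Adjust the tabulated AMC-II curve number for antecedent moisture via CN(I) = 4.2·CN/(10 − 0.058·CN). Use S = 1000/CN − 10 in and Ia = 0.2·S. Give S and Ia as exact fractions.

Adjust CN=49 to AMC I: 4.2·49/(10 − 0.058·49) → (1029/5) ÷ (3579/500) = 34300/1193 ≈ 28.751
Retention S: 1000/CN − 10 with CN=28.751 → S = 8500/343 ≈ 24.781 in
Ia = 0.2·(8500/343) = 1700/343 in ≈ 4.956 in

S = 8500/343 in ≈ 24.781 in; Ia = 1700/343 in ≈ 4.956 in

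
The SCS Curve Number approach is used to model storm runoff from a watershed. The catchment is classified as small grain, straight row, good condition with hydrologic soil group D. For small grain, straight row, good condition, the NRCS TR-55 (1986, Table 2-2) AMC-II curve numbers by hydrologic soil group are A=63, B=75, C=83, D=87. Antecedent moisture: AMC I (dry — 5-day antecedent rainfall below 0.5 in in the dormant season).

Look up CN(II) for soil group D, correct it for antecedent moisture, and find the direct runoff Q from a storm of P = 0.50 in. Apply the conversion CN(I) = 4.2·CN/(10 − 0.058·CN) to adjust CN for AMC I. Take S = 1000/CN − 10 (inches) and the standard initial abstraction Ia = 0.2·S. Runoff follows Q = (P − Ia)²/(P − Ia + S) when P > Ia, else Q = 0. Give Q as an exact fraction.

Q = 0 in ≈ 0.000 in

NRCS table: small grain, straight row, good condition, soil group D → CN(II) = 87
Dry (AMC I): CN(I) = 4.2·87/(10 − 0.058·87) = (1827/5)/(2477/500) = 182700/2477 ≈ 73.759
Retention S: 1000/CN − 10 with CN=73.759 → S = 6500/1827 ≈ 3.558 in
Ia = 0.2S: 0.2·3.558 = 0.712 in (exactly 1300/1827)
P = 0.500 ≤ Ia = 0.712 in: entire storm abstracted, Q = 0.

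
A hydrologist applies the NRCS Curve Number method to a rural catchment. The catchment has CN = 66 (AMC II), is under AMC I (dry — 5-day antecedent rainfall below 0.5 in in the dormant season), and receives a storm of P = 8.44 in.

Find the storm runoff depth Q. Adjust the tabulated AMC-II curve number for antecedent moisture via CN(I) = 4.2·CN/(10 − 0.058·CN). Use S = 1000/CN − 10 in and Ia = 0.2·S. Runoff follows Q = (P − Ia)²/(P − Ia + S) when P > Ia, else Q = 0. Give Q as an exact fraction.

Q = 10758460729/5478563475 in ≈ 1.964 in

CN(I) from CN(II)=66: (4.2·66)/(10 − 0.058·66) = 69300/1543 ≈ 44.913
Max retention: S = 1000/(69300/1543) − 10 = 8500/693 in (≈ 12.266 in)
Ia = 0.2·(8500/693) = 1700/693 in ≈ 2.453 in
P − Ia = 8.440 − 2.453 = 103723/17325 ≈ 5.987 in (> 0, runoff occurs)
Runoff Q = (P−Ia)²/(P−Ia+S) = (5.987)²/(5.987+12.266) = 10758460729/5478563475 ≈ 1.964 in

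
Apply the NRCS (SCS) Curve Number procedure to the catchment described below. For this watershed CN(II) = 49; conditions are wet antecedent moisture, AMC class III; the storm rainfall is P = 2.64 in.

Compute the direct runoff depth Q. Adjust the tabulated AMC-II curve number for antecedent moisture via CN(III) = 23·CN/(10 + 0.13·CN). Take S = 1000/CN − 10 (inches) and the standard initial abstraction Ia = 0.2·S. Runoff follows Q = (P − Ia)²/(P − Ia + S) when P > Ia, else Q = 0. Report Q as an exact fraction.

CN(III) from CN(II)=49: (23·49)/(10 + 0.13·49) = 112700/1637 ≈ 68.845
Max retention: S = 1000/(112700/1637) − 10 = 5100/1127 in (≈ 4.525 in)
Initial abstraction Ia = S/5 = (5100/1127)/5 = 1020/1127 ≈ 0.905 in
P − Ia = 2.640 − 0.905 = 48882/28175 ≈ 1.735 in (> 0, runoff occurs)
Runoff Q = (P−Ia)²/(P−Ia+S) = (1.735)²/(1.735+4.525) = 132747218/276086825 ≈ 0.481 in

Q = 132747218/276086825 in ≈ 0.481 in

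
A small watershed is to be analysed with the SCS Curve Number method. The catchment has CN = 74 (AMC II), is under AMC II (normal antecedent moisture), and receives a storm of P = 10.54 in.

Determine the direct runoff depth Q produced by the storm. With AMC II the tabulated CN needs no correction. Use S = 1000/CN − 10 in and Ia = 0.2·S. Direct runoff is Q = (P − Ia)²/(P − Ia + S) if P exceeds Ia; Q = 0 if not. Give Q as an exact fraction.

Average conditions: CN = 74 (no AMC adjustment).
S = 1000/74 − 10 = 130/37 in ≈ 3.514 in
Initial abstraction Ia = S/5 = (130/37)/5 = 26/37 ≈ 0.703 in
P − Ia = 10.540 − 0.703 = 18199/1850 ≈ 9.837 in (> 0, runoff occurs)
Q = (18199/1850)²/((18199/1850) + 130/37) = (331203601/3422500)/(24699/1850) = 331203601/45693150 in ≈ 7.248 in

Q = 331203601/45693150 in ≈ 7.248 in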